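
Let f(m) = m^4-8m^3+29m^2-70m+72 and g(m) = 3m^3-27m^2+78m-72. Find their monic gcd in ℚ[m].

m^2-6m+8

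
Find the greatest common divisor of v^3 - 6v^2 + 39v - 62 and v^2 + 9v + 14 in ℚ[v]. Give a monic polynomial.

Repeated division with remainder:
  v^3 - 6v^2 + 39v - 62 = (v - 15)(v^2 + 9v + 14) + (160v + 148)
  v^2 + 9v + 14 = ((1/160)v + 323/6400)(160v + 148) + (10449/1600)
  160v + 148 = ((256000/10449)v + 236800/10449)(10449/1600) + (0)
The last nonzero remainder is the constant 10449/1600, so the polynomials are coprime and gcd = 1.

1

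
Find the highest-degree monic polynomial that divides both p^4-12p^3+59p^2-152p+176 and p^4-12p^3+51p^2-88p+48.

p^2-8p+16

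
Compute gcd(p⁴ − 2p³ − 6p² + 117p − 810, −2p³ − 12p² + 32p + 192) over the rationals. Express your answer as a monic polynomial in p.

p + 6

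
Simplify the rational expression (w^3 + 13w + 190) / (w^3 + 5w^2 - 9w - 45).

Apply the Euclidean algorithm:
  w^3 + 13w + 190 = (w^3 + 5w^2 - 9w - 45) + (-5w^2 + 22w + 235)
  w^3 + 5w^2 - 9w - 45 = (-(1/5)w - 47/25)(-5w^2 + 22w + 235) + ((1984/25)w + 1984/5)
  -5w^2 + 22w + 235 = (-(125/1984)w + 1175/1984)((1984/25)w + 1984/5) + (0)
Last nonzero remainder: (1984/25)w + 1984/5. Dividing through by 1984/25 gives the monic gcd w + 5.
Cancel w + 5 from numerator and denominator to get the reduced form.

(w^2 - 5w + 38)/(w^2 - 9)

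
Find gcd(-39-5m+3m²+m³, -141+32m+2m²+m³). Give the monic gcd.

-3+m

By polynomial division,
  m³+3m²-5m-39 = (m³+2m²+32m-141) + (m²-37m+102)
  m³+2m²+32m-141 = (m+39)(m²-37m+102) + (1373m-4119)
  m²-37m+102 = ((1/1373)m-34/1373)(1373m-4119) + (0)
Last nonzero remainder: 1373m-4119. Dividing through by 1373 gives the monic gcd m-3.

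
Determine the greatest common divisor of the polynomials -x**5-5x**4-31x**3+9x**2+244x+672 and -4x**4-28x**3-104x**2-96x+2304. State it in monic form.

Apply the Euclidean algorithm:
  -x**5-5x**4-31x**3+9x**2+244x+672 = ((1/4)x-1/2)(-4x**4-28x**3-104x**2-96x+2304) + (-19x**3-19x**2-380x+1824)
  -4x**4-28x**3-104x**2-96x+2304 = ((4/19)x+24/19)(-19x**3-19x**2-380x+1824) + (0)
Last nonzero remainder: -19x**3-19x**2-380x+1824. Dividing through by -19 gives the monic gcd x**3+x**2+20x-96.

x**3+x**2+20x-96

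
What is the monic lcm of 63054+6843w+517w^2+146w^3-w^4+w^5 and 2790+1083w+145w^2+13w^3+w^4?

Apply the Euclidean algorithm:
  w^5-w^4+146w^3+517w^2+6843w+63054 = (w-14)(w^4+13w^3+145w^2+1083w+2790) + (183w^3+1464w^2+19215w+102114)
  w^4+13w^3+145w^2+1083w+2790 = ((1/183)w+5/183)(183w^3+1464w^2+19215w+102114) + (0)
Last nonzero remainder: 183w^3+1464w^2+19215w+102114. Dividing through by 183 gives the monic gcd w^3+8w^2+105w+558.
Then lcm(f, g) = f·g / gcd(f, g); expanding and making the result monic gives the answer.

315270+97269w+9428w^2+1247w^3+141w^4+4w^5+w^6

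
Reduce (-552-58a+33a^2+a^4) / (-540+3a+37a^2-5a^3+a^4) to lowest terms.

(46+a+a^2)/(45-4a+a^2)

Euclidean algorithm in ℚ[a]:
  a^4+33a^2-58a-552 = (a^4-5a^3+37a^2+3a-540) + (5a^3-4a^2-61a-12)
  a^4-5a^3+37a^2+3a-540 = ((1/5)a-21/25)(5a^3-4a^2-61a-12) + ((1146/25)a^2-(1146/25)a-13752/25)
  5a^3-4a^2-61a-12 = ((125/1146)a+25/1146)((1146/25)a^2-(1146/25)a-13752/25) + (0)
Last nonzero remainder: (1146/25)a^2-(1146/25)a-13752/25. Dividing through by 1146/25 gives the monic gcd a^2-a-12.
Cancel a^2-a-12 from numerator and denominator to get the reduced form.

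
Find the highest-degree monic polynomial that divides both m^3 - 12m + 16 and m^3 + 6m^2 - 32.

m^2 + 2m - 8

Repeated division with remainder:
  m^3 - 12m + 16 = (m^3 + 6m^2 - 32) + (-6m^2 - 12m + 48)
  m^3 + 6m^2 - 32 = (-(1/6)m - 2/3)(-6m^2 - 12m + 48) + (0)
Last nonzero remainder: -6m^2 - 12m + 48. Dividing through by -6 gives the monic gcd m^2 + 2m - 8.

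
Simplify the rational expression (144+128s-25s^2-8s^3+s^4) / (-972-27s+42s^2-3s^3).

(4+3s-s^2)/(-27+3s)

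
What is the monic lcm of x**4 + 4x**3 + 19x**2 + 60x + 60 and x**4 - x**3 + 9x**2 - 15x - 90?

x**5 + x**4 + 7x**3 + 3x**2 - 120x - 180

Apply the Euclidean algorithm:
  x**4 + 4x**3 + 19x**2 + 60x + 60 = (x**4 - x**3 + 9x**2 - 15x - 90) + (5x**3 + 10x**2 + 75x + 150)
  x**4 - x**3 + 9x**2 - 15x - 90 = ((1/5)x - 3/5)(5x**3 + 10x**2 + 75x + 150) + (0)
Last nonzero remainder: 5x**3 + 10x**2 + 75x + 150. Dividing through by 5 gives the monic gcd x**3 + 2x**2 + 15x + 30.
Then lcm(f, g) = f·g / gcd(f, g); expanding and making the result monic gives the answer.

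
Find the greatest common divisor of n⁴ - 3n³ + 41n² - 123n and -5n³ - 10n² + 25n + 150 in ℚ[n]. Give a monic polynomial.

n - 3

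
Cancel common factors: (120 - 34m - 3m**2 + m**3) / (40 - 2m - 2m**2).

Repeated division with remainder:
  m**3 - 3m**2 - 34m + 120 = (-(1/2)m + 2)(-2m**2 - 2m + 40) + (-10m + 40)
  -2m**2 - 2m + 40 = ((1/5)m + 1)(-10m + 40) + (0)
Last nonzero remainder: -10m + 40. Dividing through by -10 gives the monic gcd m - 4.
Cancel m - 4 from numerator and denominator to get the reduced form.

(30 - m - m**2)/(10 + 2m)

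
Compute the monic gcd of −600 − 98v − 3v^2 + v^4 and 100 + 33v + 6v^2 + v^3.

Euclidean algorithm in ℚ[v]:
  v^4 − 3v^2 − 98v − 600 = (v − 6)(v^3 + 6v^2 + 33v + 100) + (0)
The last nonzero remainder v^3 + 6v^2 + 33v + 100 is already monic.

100 + 33v + 6v^2 + v^3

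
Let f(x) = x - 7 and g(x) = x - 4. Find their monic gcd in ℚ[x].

Apply the Euclidean algorithm:
  x - 7 = (x - 4) + (-3)
  x - 4 = (-(1/3)x + 4/3)(-3) + (0)
The last nonzero remainder is the constant -3, so the polynomials are coprime and gcd = 1.

1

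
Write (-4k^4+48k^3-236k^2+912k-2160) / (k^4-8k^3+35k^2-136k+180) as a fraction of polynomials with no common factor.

Euclidean algorithm in ℚ[k]:
  -4k^4+48k^3-236k^2+912k-2160 = (-4)(k^4-8k^3+35k^2-136k+180) + (16k^3-96k^2+368k-1440)
  k^4-8k^3+35k^2-136k+180 = ((1/16)k-1/8)(16k^3-96k^2+368k-1440) + (0)
Last nonzero remainder: 16k^3-96k^2+368k-1440. Dividing through by 16 gives the monic gcd k^3-6k^2+23k-90.
Cancel k^3-6k^2+23k-90 from numerator and denominator to get the reduced form.

(-4k+24)/(k-2)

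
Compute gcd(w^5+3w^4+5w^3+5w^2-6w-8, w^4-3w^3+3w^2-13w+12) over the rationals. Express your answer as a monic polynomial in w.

Euclidean algorithm in ℚ[w]:
  w^5+3w^4+5w^3+5w^2-6w-8 = (w+6)(w^4-3w^3+3w^2-13w+12) + (20w^3+60w-80)
  w^4-3w^3+3w^2-13w+12 = ((1/20)w-3/20)(20w^3+60w-80) + (0)
Last nonzero remainder: 20w^3+60w-80. Dividing through by 20 gives the monic gcd w^3+3w-4.

w^3+3w-4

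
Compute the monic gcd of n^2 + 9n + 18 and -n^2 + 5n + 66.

Repeated division with remainder:
  n^2 + 9n + 18 = (-1)(-n^2 + 5n + 66) + (14n + 84)
  -n^2 + 5n + 66 = (-(1/14)n + 11/14)(14n + 84) + (0)
Last nonzero remainder: 14n + 84. Dividing through by 14 gives the monic gcd n + 6.

n + 6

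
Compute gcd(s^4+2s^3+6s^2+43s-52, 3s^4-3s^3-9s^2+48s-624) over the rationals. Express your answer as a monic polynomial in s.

s^3+3s^2+9s+52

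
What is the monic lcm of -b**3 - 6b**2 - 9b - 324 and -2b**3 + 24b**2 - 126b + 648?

b**4 - 3b**3 - 45b**2 + 243b - 2916

Apply the Euclidean algorithm:
  -b**3 - 6b**2 - 9b - 324 = (1/2)(-2b**3 + 24b**2 - 126b + 648) + (-18b**2 + 54b - 648)
  -2b**3 + 24b**2 - 126b + 648 = ((1/9)b - 1)(-18b**2 + 54b - 648) + (0)
Last nonzero remainder: -18b**2 + 54b - 648. Dividing through by -18 gives the monic gcd b**2 - 3b + 36.
Then lcm(f, g) = f·g / gcd(f, g); expanding and making the result monic gives the answer.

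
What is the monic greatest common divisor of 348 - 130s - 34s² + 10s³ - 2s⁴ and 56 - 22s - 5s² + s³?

By polynomial division,
  -2s⁴ + 10s³ - 34s² - 130s + 348 = (-2s)(s³ - 5s² - 22s + 56) + (-78s² - 18s + 348)
  s³ - 5s² - 22s + 56 = (-(1/78)s + 34/507)(-78s² - 18s + 348) + (-(2760/169)s + 5520/169)
  -78s² - 18s + 348 = ((2197/460)s + 4901/460)(-(2760/169)s + 5520/169) + (0)
Last nonzero remainder: -(2760/169)s + 5520/169. Dividing through by -2760/169 gives the monic gcd s - 2.

-2 + s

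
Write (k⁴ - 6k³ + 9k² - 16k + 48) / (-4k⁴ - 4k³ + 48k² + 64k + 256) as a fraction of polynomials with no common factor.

(-k + 3)/(4k + 16)

Euclidean algorithm in ℚ[k]:
  k⁴ - 6k³ + 9k² - 16k + 48 = (-1/4)(-4k⁴ - 4k³ + 48k² + 64k + 256) + (-7k³ + 21k² + 112)
  -4k⁴ - 4k³ + 48k² + 64k + 256 = ((4/7)k + 16/7)(-7k³ + 21k² + 112) + (0)
Last nonzero remainder: -7k³ + 21k² + 112. Dividing through by -7 gives the monic gcd k³ - 3k² - 16.
Cancel k³ - 3k² - 16 from numerator and denominator to get the reduced form.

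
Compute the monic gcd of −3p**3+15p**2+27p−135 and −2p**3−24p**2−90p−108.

Apply the Euclidean algorithm:
  −3p**3+15p**2+27p−135 = (3/2)(−2p**3−24p**2−90p−108) + (51p**2+162p+27)
  −2p**3−24p**2−90p−108 = (−(2/51)p−100/289)(51p**2+162p+27) + (−(9504/289)p−28512/289)
  51p**2+162p+27 = (−(4913/3168)p−289/1056)(−(9504/289)p−28512/289) + (0)
Last nonzero remainder: −(9504/289)p−28512/289. Dividing through by −9504/289 gives the monic gcd p+3.

p+3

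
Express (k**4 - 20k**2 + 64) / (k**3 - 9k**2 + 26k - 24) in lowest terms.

(k**2 + 6k + 8)/(k - 3)

By polynomial division,
  k**4 - 20k**2 + 64 = (k + 9)(k**3 - 9k**2 + 26k - 24) + (35k**2 - 210k + 280)
  k**3 - 9k**2 + 26k - 24 = ((1/35)k - 3/35)(35k**2 - 210k + 280) + (0)
Last nonzero remainder: 35k**2 - 210k + 280. Dividing through by 35 gives the monic gcd k**2 - 6k + 8.
Cancel k**2 - 6k + 8 from numerator and denominator to get the reduced form.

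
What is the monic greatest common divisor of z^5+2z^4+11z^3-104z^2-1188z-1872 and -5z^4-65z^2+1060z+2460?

By polynomial division,
  z^5+2z^4+11z^3-104z^2-1188z-1872 = (-(1/5)z-2/5)(-5z^4-65z^2+1060z+2460) + (-2z^3+82z^2-272z-888)
  -5z^4-65z^2+1060z+2460 = ((5/2)z+205/2)(-2z^3+82z^2-272z-888) + (-7790z^2+31160z+93480)
  -2z^3+82z^2-272z-888 = ((1/3895)z-37/3895)(-7790z^2+31160z+93480) + (0)
Last nonzero remainder: -7790z^2+31160z+93480. Dividing through by -7790 gives the monic gcd z^2-4z-12.

z^2-4z-12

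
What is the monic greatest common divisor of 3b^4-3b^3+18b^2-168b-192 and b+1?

b+1

Repeated division with remainder:
  3b^4-3b^3+18b^2-168b-192 = (3b^3-6b^2+24b-192)(b+1) + (0)
The last nonzero remainder b+1 is already monic.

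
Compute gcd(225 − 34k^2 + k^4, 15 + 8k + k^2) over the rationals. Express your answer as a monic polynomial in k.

Apply the Euclidean algorithm:
  k^4 − 34k^2 + 225 = (k^2 − 8k + 15)(k^2 + 8k + 15) + (0)
The last nonzero remainder k^2 + 8k + 15 is already monic.

15 + 8k + k^2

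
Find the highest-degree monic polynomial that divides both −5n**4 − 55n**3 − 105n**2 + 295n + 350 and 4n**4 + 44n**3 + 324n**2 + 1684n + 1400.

Euclidean algorithm in ℚ[n]:
  −5n**4 − 55n**3 − 105n**2 + 295n + 350 = (−5/4)(4n**4 + 44n**3 + 324n**2 + 1684n + 1400) + (300n**2 + 2400n + 2100)
  4n**4 + 44n**3 + 324n**2 + 1684n + 1400 = ((1/75)n**2 + (1/25)n + 2/3)(300n**2 + 2400n + 2100) + (0)
Last nonzero remainder: 300n**2 + 2400n + 2100. Dividing through by 300 gives the monic gcd n**2 + 8n + 7.

n**2 + 8n + 7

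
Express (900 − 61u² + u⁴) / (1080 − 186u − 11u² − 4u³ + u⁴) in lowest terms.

(30 + 11u + u²)/(36 + 7u + u²)

Repeated division with remainder:
  u⁴ − 61u² + 900 = (u⁴ − 4u³ − 11u² − 186u + 1080) + (4u³ − 50u² + 186u − 180)
  u⁴ − 4u³ − 11u² − 186u + 1080 = ((1/4)u + 17/8)(4u³ − 50u² + 186u − 180) + ((195/4)u² − (2145/4)u + 2925/2)
  4u³ − 50u² + 186u − 180 = ((16/195)u − 8/65)((195/4)u² − (2145/4)u + 2925/2) + (0)
Last nonzero remainder: (195/4)u² − (2145/4)u + 2925/2. Dividing through by 195/4 gives the monic gcd u² − 11u + 30.
Cancel u² − 11u + 30 from numerator and denominator to get the reduced form.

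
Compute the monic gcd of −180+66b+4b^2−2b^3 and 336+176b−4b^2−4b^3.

Apply the Euclidean algorithm:
  −2b^3+4b^2+66b−180 = (1/2)(−4b^3−4b^2+176b+336) + (6b^2−22b−348)
  −4b^3−4b^2+176b+336 = (−(2/3)b−28/9)(6b^2−22b−348) + (−(1120/9)b−2240/3)
  6b^2−22b−348 = (−(27/560)b+261/560)(−(1120/9)b−2240/3) + (0)
Last nonzero remainder: −(1120/9)b−2240/3. Dividing through by −1120/9 gives the monic gcd b+6.

6+b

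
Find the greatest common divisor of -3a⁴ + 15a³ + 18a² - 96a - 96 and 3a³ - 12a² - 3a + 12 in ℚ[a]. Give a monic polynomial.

a² - 3a - 4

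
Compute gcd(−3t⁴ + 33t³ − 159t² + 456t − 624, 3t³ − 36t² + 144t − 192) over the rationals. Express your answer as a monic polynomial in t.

By polynomial division,
  −3t⁴ + 33t³ − 159t² + 456t − 624 = (−t − 1)(3t³ − 36t² + 144t − 192) + (−51t² + 408t − 816)
  3t³ − 36t² + 144t − 192 = (−(1/17)t + 4/17)(−51t² + 408t − 816) + (0)
Last nonzero remainder: −51t² + 408t − 816. Dividing through by −51 gives the monic gcd t² − 8t + 16.

t² − 8t + 16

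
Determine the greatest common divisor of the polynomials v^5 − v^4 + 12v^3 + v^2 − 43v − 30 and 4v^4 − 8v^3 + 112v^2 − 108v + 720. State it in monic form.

By polynomial division,
  v^5 − v^4 + 12v^3 + v^2 − 43v − 30 = ((1/4)v + 1/4)(4v^4 − 8v^3 + 112v^2 − 108v + 720) + (−14v^3 − 196v − 210)
  4v^4 − 8v^3 + 112v^2 − 108v + 720 = (−(2/7)v + 4/7)(−14v^3 − 196v − 210) + (56v^2 − 56v + 840)
  −14v^3 − 196v − 210 = (−(1/4)v − 1/4)(56v^2 − 56v + 840) + (0)
Last nonzero remainder: 56v^2 − 56v + 840. Dividing through by 56 gives the monic gcd v^2 − v + 15.

v^2 − v + 15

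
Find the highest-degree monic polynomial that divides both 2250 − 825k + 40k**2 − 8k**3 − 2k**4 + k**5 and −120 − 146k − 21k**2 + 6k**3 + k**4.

Apply the Euclidean algorithm:
  k**5 − 2k**4 − 8k**3 + 40k**2 − 825k + 2250 = (k − 8)(k**4 + 6k**3 − 21k**2 − 146k − 120) + (61k**3 + 18k**2 − 1873k + 1290)
  k**4 + 6k**3 − 21k**2 − 146k − 120 = ((1/61)k + 348/3721)(61k**3 + 18k**2 − 1873k + 1290) + ((29848/3721)k**2 + (29848/3721)k − 895440/3721)
  61k**3 + 18k**2 − 1873k + 1290 = ((226981/29848)k − 160003/29848)((29848/3721)k**2 + (29848/3721)k − 895440/3721) + (0)
Last nonzero remainder: (29848/3721)k**2 + (29848/3721)k − 895440/3721. Dividing through by 29848/3721 gives the monic gcd k**2 + k − 30.

−30 + k + k**2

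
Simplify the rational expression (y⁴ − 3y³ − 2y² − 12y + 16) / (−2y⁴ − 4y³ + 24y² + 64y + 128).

(−y + 1)/(2y + 8)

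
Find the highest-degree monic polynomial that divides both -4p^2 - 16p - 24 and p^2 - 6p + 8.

1

Repeated division with remainder:
  -4p^2 - 16p - 24 = (-4)(p^2 - 6p + 8) + (-40p + 8)
  p^2 - 6p + 8 = (-(1/40)p + 29/200)(-40p + 8) + (171/25)
  -40p + 8 = (-(1000/171)p + 200/171)(171/25) + (0)
The last nonzero remainder is the constant 171/25, so the polynomials are coprime and gcd = 1.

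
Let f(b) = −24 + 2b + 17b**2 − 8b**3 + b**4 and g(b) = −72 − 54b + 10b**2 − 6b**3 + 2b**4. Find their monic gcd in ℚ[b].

−4 − 3b + b**2

Euclidean algorithm in ℚ[b]:
  b**4 − 8b**3 + 17b**2 + 2b − 24 = (1/2)(2b**4 − 6b**3 + 10b**2 − 54b − 72) + (−5b**3 + 12b**2 + 29b + 12)
  2b**4 − 6b**3 + 10b**2 − 54b − 72 = (−(2/5)b + 6/25)(−5b**3 + 12b**2 + 29b + 12) + ((468/25)b**2 − (1404/25)b − 1872/25)
  −5b**3 + 12b**2 + 29b + 12 = (−(125/468)b − 25/156)((468/25)b**2 − (1404/25)b − 1872/25) + (0)
Last nonzero remainder: (468/25)b**2 − (1404/25)b − 1872/25. Dividing through by 468/25 gives the monic gcd b**2 − 3b − 4.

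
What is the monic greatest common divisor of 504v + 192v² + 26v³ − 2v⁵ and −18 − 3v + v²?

Euclidean algorithm in ℚ[v]:
  −2v⁵ + 26v³ + 192v² + 504v = (−2v³ − 6v² − 28v)(v² − 3v − 18) + (0)
The last nonzero remainder v² − 3v − 18 is already monic.

−18 − 3v + v²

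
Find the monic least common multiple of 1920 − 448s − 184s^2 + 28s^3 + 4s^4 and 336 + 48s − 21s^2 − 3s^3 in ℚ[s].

Repeated division with remainder:
  4s^4 + 28s^3 − 184s^2 − 448s + 1920 = (−(4/3)s)(−3s^3 − 21s^2 + 48s + 336) + (−120s^2 + 1920)
  −3s^3 − 21s^2 + 48s + 336 = ((1/40)s + 7/40)(−120s^2 + 1920) + (0)
Last nonzero remainder: −120s^2 + 1920. Dividing through by −120 gives the monic gcd s^2 − 16.
Then lcm(f, g) = f·g / gcd(f, g); expanding and making the result monic gives the answer.

3360 − 304s − 434s^2 + 3s^3 + 14s^4 + s^5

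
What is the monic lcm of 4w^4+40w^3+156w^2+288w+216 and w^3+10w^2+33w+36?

w^5+14w^4+79w^3+228w^2+342w+216

Euclidean algorithm in ℚ[w]:
  4w^4+40w^3+156w^2+288w+216 = (4w)(w^3+10w^2+33w+36) + (24w^2+144w+216)
  w^3+10w^2+33w+36 = ((1/24)w+1/6)(24w^2+144w+216) + (0)
Last nonzero remainder: 24w^2+144w+216. Dividing through by 24 gives the monic gcd w^2+6w+9.
Then lcm(f, g) = f·g / gcd(f, g); expanding and making the result monic gives the answer.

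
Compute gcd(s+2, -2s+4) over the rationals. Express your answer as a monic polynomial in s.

1

By polynomial division,
  s+2 = (-1/2)(-2s+4) + (4)
  -2s+4 = (-(1/2)s+1)(4) + (0)
The last nonzero remainder is the constant 4, so the polynomials are coprime and gcd = 1.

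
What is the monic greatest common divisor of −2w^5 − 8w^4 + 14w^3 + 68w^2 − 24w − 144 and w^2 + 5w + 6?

w^2 + 5w + 6

By polynomial division,
  −2w^5 − 8w^4 + 14w^3 + 68w^2 − 24w − 144 = (−2w^3 + 2w^2 + 16w − 24)(w^2 + 5w + 6) + (0)
The last nonzero remainder w^2 + 5w + 6 is already monic.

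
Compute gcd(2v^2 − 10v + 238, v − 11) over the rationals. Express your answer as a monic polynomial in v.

1

Repeated division with remainder:
  2v^2 − 10v + 238 = (2v + 12)(v − 11) + (370)
  v − 11 = ((1/370)v − 11/370)(370) + (0)
The last nonzero remainder is the constant 370, so the polynomials are coprime and gcd = 1.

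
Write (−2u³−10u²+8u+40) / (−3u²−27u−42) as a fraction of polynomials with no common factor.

Repeated division with remainder:
  −2u³−10u²+8u+40 = ((2/3)u−8/3)(−3u²−27u−42) + (−36u−72)
  −3u²−27u−42 = ((1/12)u+7/12)(−36u−72) + (0)
Last nonzero remainder: −36u−72. Dividing through by −36 gives the monic gcd u+2.
Cancel u+2 from numerator and denominator to get the reduced form.

(2u²+6u−20)/(3u+21)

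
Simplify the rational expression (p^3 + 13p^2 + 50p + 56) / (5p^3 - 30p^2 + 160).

(p^2 + 11p + 28)/(5p^2 - 40p + 80)

Apply the Euclidean algorithm:
  p^3 + 13p^2 + 50p + 56 = (1/5)(5p^3 - 30p^2 + 160) + (19p^2 + 50p + 24)
  5p^3 - 30p^2 + 160 = ((5/19)p - 820/361)(19p^2 + 50p + 24) + ((38720/361)p + 77440/361)
  19p^2 + 50p + 24 = ((6859/38720)p + 1083/9680)((38720/361)p + 77440/361) + (0)
Last nonzero remainder: (38720/361)p + 77440/361. Dividing through by 38720/361 gives the monic gcd p + 2.
Cancel p + 2 from numerator and denominator to get the reduced form.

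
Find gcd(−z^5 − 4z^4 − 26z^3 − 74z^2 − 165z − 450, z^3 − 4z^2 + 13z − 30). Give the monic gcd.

By polynomial division,
  −z^5 − 4z^4 − 26z^3 − 74z^2 − 165z − 450 = (−z^2 − 8z − 45)(z^3 − 4z^2 + 13z − 30) + (−180z^2 + 180z − 1800)
  z^3 − 4z^2 + 13z − 30 = (−(1/180)z + 1/60)(−180z^2 + 180z − 1800) + (0)
Last nonzero remainder: −180z^2 + 180z − 1800. Dividing through by −180 gives the monic gcd z^2 − z + 10.

z^2 − z + 10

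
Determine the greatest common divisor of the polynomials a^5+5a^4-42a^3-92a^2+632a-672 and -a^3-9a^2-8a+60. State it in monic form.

a^2+4a-12

Euclidean algorithm in ℚ[a]:
  a^5+5a^4-42a^3-92a^2+632a-672 = (-a^2+4a+14)(-a^3-9a^2-8a+60) + (126a^2+504a-1512)
  -a^3-9a^2-8a+60 = (-(1/126)a-5/126)(126a^2+504a-1512) + (0)
Last nonzero remainder: 126a^2+504a-1512. Dividing through by 126 gives the monic gcd a^2+4a-12.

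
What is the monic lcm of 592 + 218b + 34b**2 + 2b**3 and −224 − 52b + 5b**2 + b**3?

Euclidean algorithm in ℚ[b]:
  2b**3 + 34b**2 + 218b + 592 = (2)(b**3 + 5b**2 − 52b − 224) + (24b**2 + 322b + 1040)
  b**3 + 5b**2 − 52b − 224 = ((1/24)b − 101/288)(24b**2 + 322b + 1040) + ((2533/144)b + 2533/18)
  24b**2 + 322b + 1040 = ((3456/2533)b + 18720/2533)((2533/144)b + 2533/18) + (0)
Last nonzero remainder: (2533/144)b + 2533/18. Dividing through by 2533/144 gives the monic gcd b + 8.
Then lcm(f, g) = f·g / gcd(f, g); expanding and making the result monic gives the answer.

−8288 − 3940b − 507b**2 + 30b**3 + 14b**4 + b**5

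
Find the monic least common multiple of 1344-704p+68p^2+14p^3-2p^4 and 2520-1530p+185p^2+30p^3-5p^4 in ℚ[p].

2016-1728p+454p^2-13p^3-10p^4+p^5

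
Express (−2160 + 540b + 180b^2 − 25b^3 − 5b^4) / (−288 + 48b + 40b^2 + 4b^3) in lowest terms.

(−60 + 35b − 5b^2)/(−8 + 4b)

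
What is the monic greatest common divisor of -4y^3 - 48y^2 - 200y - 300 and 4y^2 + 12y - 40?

By polynomial division,
  -4y^3 - 48y^2 - 200y - 300 = (-y - 9)(4y^2 + 12y - 40) + (-132y - 660)
  4y^2 + 12y - 40 = (-(1/33)y + 2/33)(-132y - 660) + (0)
Last nonzero remainder: -132y - 660. Dividing through by -132 gives the monic gcd y + 5.

y + 5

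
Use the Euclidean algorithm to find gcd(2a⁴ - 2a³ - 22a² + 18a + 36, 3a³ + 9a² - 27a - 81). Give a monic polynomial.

Apply the Euclidean algorithm:
  2a⁴ - 2a³ - 22a² + 18a + 36 = ((2/3)a - 8/3)(3a³ + 9a² - 27a - 81) + (20a² - 180)
  3a³ + 9a² - 27a - 81 = ((3/20)a + 9/20)(20a² - 180) + (0)
Last nonzero remainder: 20a² - 180. Dividing through by 20 gives the monic gcd a² - 9.

a² - 9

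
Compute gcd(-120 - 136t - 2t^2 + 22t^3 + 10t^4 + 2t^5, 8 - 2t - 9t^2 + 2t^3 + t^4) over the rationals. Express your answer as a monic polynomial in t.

-2 - t + t^2

Apply the Euclidean algorithm:
  2t^5 + 10t^4 + 22t^3 - 2t^2 - 136t - 120 = (2t + 6)(t^4 + 2t^3 - 9t^2 - 2t + 8) + (28t^3 + 56t^2 - 140t - 168)
  t^4 + 2t^3 - 9t^2 - 2t + 8 = ((1/28)t)(28t^3 + 56t^2 - 140t - 168) + (-4t^2 + 4t + 8)
  28t^3 + 56t^2 - 140t - 168 = (-7t - 21)(-4t^2 + 4t + 8) + (0)
Last nonzero remainder: -4t^2 + 4t + 8. Dividing through by -4 gives the monic gcd t^2 - t - 2.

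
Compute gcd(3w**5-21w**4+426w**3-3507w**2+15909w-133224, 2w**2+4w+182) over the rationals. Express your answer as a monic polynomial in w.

By polynomial division,
  3w**5-21w**4+426w**3-3507w**2+15909w-133224 = ((3/2)w**3-(27/2)w**2+(207/2)w-732)(2w**2+4w+182) + (0)
Last nonzero remainder: 2w**2+4w+182. Dividing through by 2 gives the monic gcd w**2+2w+91.

w**2+2w+91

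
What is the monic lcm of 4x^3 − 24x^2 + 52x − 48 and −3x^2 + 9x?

x^4 − 6x^3 + 13x^2 − 12x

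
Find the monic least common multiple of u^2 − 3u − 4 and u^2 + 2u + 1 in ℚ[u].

Euclidean algorithm in ℚ[u]:
  u^2 − 3u − 4 = (u^2 + 2u + 1) + (−5u − 5)
  u^2 + 2u + 1 = (−(1/5)u − 1/5)(−5u − 5) + (0)
Last nonzero remainder: −5u − 5. Dividing through by −5 gives the monic gcd u + 1.
Then lcm(f, g) = f·g / gcd(f, g); expanding and making the result monic gives the answer.

u^3 − 2u^2 − 7u − 4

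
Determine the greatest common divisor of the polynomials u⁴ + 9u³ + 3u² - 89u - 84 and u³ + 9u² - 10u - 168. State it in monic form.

u + 7

By polynomial division,
  u⁴ + 9u³ + 3u² - 89u - 84 = (u)(u³ + 9u² - 10u - 168) + (13u² + 79u - 84)
  u³ + 9u² - 10u - 168 = ((1/13)u + 38/169)(13u² + 79u - 84) + (-(3600/169)u - 25200/169)
  13u² + 79u - 84 = (-(2197/3600)u + 169/300)(-(3600/169)u - 25200/169) + (0)
Last nonzero remainder: -(3600/169)u - 25200/169. Dividing through by -3600/169 gives the monic gcd u + 7.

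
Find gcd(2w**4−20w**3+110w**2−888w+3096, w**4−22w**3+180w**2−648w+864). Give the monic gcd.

w**2−12w+36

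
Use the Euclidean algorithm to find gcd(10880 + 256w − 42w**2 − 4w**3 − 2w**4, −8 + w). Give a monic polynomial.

−8 + w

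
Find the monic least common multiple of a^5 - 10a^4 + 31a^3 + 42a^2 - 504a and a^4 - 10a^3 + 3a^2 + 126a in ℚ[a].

a^6 - 17a^5 + 101a^4 - 175a^3 - 798a^2 + 3528a

By polynomial division,
  a^5 - 10a^4 + 31a^3 + 42a^2 - 504a = (a)(a^4 - 10a^3 + 3a^2 + 126a) + (28a^3 - 84a^2 - 504a)
  a^4 - 10a^3 + 3a^2 + 126a = ((1/28)a - 1/4)(28a^3 - 84a^2 - 504a) + (0)
Last nonzero remainder: 28a^3 - 84a^2 - 504a. Dividing through by 28 gives the monic gcd a^3 - 3a^2 - 18a.
Then lcm(f, g) = f·g / gcd(f, g); expanding and making the result monic gives the answer.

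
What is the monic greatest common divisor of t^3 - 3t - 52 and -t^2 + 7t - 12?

By polynomial division,
  t^3 - 3t - 52 = (-t - 7)(-t^2 + 7t - 12) + (34t - 136)
  -t^2 + 7t - 12 = (-(1/34)t + 3/34)(34t - 136) + (0)
Last nonzero remainder: 34t - 136. Dividing through by 34 gives the monic gcd t - 4.

t - 4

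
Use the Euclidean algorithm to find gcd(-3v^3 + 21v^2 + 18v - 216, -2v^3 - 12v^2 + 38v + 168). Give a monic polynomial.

v^2 - v - 12

Apply the Euclidean algorithm:
  -3v^3 + 21v^2 + 18v - 216 = (3/2)(-2v^3 - 12v^2 + 38v + 168) + (39v^2 - 39v - 468)
  -2v^3 - 12v^2 + 38v + 168 = (-(2/39)v - 14/39)(39v^2 - 39v - 468) + (0)
Last nonzero remainder: 39v^2 - 39v - 468. Dividing through by 39 gives the monic gcd v^2 - v - 12.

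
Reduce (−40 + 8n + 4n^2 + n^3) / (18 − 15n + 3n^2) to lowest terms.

(20 + 6n + n^2)/(−9 + 3n)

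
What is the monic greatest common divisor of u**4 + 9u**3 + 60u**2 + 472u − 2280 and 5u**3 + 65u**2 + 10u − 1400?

By polynomial division,
  u**4 + 9u**3 + 60u**2 + 472u − 2280 = ((1/5)u − 4/5)(5u**3 + 65u**2 + 10u − 1400) + (110u**2 + 760u − 3400)
  5u**3 + 65u**2 + 10u − 1400 = ((1/22)u + 67/242)(110u**2 + 760u − 3400) + (−(5550/121)u − 55500/121)
  110u**2 + 760u − 3400 = (−(1331/555)u + 4114/555)(−(5550/121)u − 55500/121) + (0)
Last nonzero remainder: −(5550/121)u − 55500/121. Dividing through by −5550/121 gives the monic gcd u + 10.

u + 10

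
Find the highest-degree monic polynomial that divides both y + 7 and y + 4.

1

By polynomial division,
  y + 7 = (y + 4) + (3)
  y + 4 = ((1/3)y + 4/3)(3) + (0)
The last nonzero remainder is the constant 3, so the polynomials are coprime and gcd = 1.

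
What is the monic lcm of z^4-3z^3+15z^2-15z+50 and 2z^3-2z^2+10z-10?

z^5-4z^4+18z^3-30z^2+65z-50

Euclidean algorithm in ℚ[z]:
  z^4-3z^3+15z^2-15z+50 = ((1/2)z-1)(2z^3-2z^2+10z-10) + (8z^2+40)
  2z^3-2z^2+10z-10 = ((1/4)z-1/4)(8z^2+40) + (0)
Last nonzero remainder: 8z^2+40. Dividing through by 8 gives the monic gcd z^2+5.
Then lcm(f, g) = f·g / gcd(f, g); expanding and making the result monic gives the answer.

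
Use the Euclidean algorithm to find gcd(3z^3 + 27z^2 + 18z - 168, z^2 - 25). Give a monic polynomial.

1

Euclidean algorithm in ℚ[z]:
  3z^3 + 27z^2 + 18z - 168 = (3z + 27)(z^2 - 25) + (93z + 507)
  z^2 - 25 = ((1/93)z - 169/2883)(93z + 507) + (4536/961)
  93z + 507 = ((29791/1512)z + 162409/1512)(4536/961) + (0)
The last nonzero remainder is the constant 4536/961, so the polynomials are coprime and gcd = 1.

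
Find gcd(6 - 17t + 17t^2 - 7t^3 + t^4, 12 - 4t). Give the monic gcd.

-3 + t

By polynomial division,
  t^4 - 7t^3 + 17t^2 - 17t + 6 = (-(1/4)t^3 + t^2 - (5/4)t + 1/2)(-4t + 12) + (0)
Last nonzero remainder: -4t + 12. Dividing through by -4 gives the monic gcd t - 3.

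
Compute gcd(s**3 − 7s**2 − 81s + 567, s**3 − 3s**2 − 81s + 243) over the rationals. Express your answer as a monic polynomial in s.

s**2 − 81

Euclidean algorithm in ℚ[s]:
  s**3 − 7s**2 − 81s + 567 = (s**3 − 3s**2 − 81s + 243) + (−4s**2 + 324)
  s**3 − 3s**2 − 81s + 243 = (−(1/4)s + 3/4)(−4s**2 + 324) + (0)
Last nonzero remainder: −4s**2 + 324. Dividing through by −4 gives the monic gcd s**2 − 81.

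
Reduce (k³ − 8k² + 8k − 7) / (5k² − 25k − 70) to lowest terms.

Euclidean algorithm in ℚ[k]:
  k³ − 8k² + 8k − 7 = ((1/5)k − 3/5)(5k² − 25k − 70) + (7k − 49)
  5k² − 25k − 70 = ((5/7)k + 10/7)(7k − 49) + (0)
Last nonzero remainder: 7k − 49. Dividing through by 7 gives the monic gcd k − 7.
Cancel k − 7 from numerator and denominator to get the reduced form.

(k² − k + 1)/(5k + 10)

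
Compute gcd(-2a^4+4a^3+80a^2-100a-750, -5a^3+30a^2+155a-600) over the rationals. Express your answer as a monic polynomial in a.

Apply the Euclidean algorithm:
  -2a^4+4a^3+80a^2-100a-750 = ((2/5)a+8/5)(-5a^3+30a^2+155a-600) + (-30a^2-108a+210)
  -5a^3+30a^2+155a-600 = ((1/6)a-8/5)(-30a^2-108a+210) + (-(264/5)a-264)
  -30a^2-108a+210 = ((25/44)a-35/44)(-(264/5)a-264) + (0)
Last nonzero remainder: -(264/5)a-264. Dividing through by -264/5 gives the monic gcd a+5.

a+5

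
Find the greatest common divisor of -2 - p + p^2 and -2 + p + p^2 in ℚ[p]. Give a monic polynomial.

Repeated division with remainder:
  p^2 - p - 2 = (p^2 + p - 2) + (-2p)
  p^2 + p - 2 = (-(1/2)p - 1/2)(-2p) + (-2)
  -2p = (p)(-2) + (0)
The last nonzero remainder is the constant -2, so the polynomials are coprime and gcd = 1.

1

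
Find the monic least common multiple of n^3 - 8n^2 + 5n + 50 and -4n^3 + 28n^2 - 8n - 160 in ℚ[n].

n^4 - 12n^3 + 37n^2 + 30n - 200

Apply the Euclidean algorithm:
  n^3 - 8n^2 + 5n + 50 = (-1/4)(-4n^3 + 28n^2 - 8n - 160) + (-n^2 + 3n + 10)
  -4n^3 + 28n^2 - 8n - 160 = (4n - 16)(-n^2 + 3n + 10) + (0)
Last nonzero remainder: -n^2 + 3n + 10. Dividing through by -1 gives the monic gcd n^2 - 3n - 10.
Then lcm(f, g) = f·g / gcd(f, g); expanding and making the result monic gives the answer.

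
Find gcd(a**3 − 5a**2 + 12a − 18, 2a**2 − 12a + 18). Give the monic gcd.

a − 3

By polynomial division,
  a**3 − 5a**2 + 12a − 18 = ((1/2)a + 1/2)(2a**2 − 12a + 18) + (9a − 27)
  2a**2 − 12a + 18 = ((2/9)a − 2/3)(9a − 27) + (0)
Last nonzero remainder: 9a − 27. Dividing through by 9 gives the monic gcd a − 3.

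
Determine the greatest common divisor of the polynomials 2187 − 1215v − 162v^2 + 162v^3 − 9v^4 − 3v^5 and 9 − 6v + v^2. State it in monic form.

9 − 6v + v^2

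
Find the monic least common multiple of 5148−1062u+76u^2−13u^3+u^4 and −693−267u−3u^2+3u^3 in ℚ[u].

108108+29178u−3876u^2−575u^3−33u^4−3u^5+u^6

Euclidean algorithm in ℚ[u]:
  u^4−13u^3+76u^2−1062u+5148 = ((1/3)u−4)(3u^3−3u^2−267u−693) + (153u^2−1899u+2376)
  3u^3−3u^2−267u−693 = ((1/51)u+194/867)(153u^2−1899u+2376) + ((32175/289)u−353925/289)
  153u^2−1899u+2376 = ((4913/3575)u−6936/3575)((32175/289)u−353925/289) + (0)
Last nonzero remainder: (32175/289)u−353925/289. Dividing through by 32175/289 gives the monic gcd u−11.
Then lcm(f, g) = f·g / gcd(f, g); expanding and making the result monic gives the answer.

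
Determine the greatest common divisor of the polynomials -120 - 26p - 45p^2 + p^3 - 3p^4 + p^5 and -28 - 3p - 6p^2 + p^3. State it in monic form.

4 + p + p^2

By polynomial division,
  p^5 - 3p^4 + p^3 - 45p^2 - 26p - 120 = (p^2 + 3p + 22)(p^3 - 6p^2 - 3p - 28) + (124p^2 + 124p + 496)
  p^3 - 6p^2 - 3p - 28 = ((1/124)p - 7/124)(124p^2 + 124p + 496) + (0)
Last nonzero remainder: 124p^2 + 124p + 496. Dividing through by 124 gives the monic gcd p^2 + p + 4.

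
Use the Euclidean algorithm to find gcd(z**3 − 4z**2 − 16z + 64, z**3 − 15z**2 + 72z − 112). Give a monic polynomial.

z**2 − 8z + 16

Euclidean algorithm in ℚ[z]:
  z**3 − 4z**2 − 16z + 64 = (z**3 − 15z**2 + 72z − 112) + (11z**2 − 88z + 176)
  z**3 − 15z**2 + 72z − 112 = ((1/11)z − 7/11)(11z**2 − 88z + 176) + (0)
Last nonzero remainder: 11z**2 − 88z + 176. Dividing through by 11 gives the monic gcd z**2 − 8z + 16.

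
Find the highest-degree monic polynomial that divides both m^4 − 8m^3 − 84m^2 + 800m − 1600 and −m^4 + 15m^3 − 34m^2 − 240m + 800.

m^2 − 14m + 40

Repeated division with remainder:
  m^4 − 8m^3 − 84m^2 + 800m − 1600 = (−1)(−m^4 + 15m^3 − 34m^2 − 240m + 800) + (7m^3 − 118m^2 + 560m − 800)
  −m^4 + 15m^3 − 34m^2 − 240m + 800 = (−(1/7)m − 13/49)(7m^3 − 118m^2 + 560m − 800) + ((720/49)m^2 − (1440/7)m + 28800/49)
  7m^3 − 118m^2 + 560m − 800 = ((343/720)m − 49/36)((720/49)m^2 − (1440/7)m + 28800/49) + (0)
Last nonzero remainder: (720/49)m^2 − (1440/7)m + 28800/49. Dividing through by 720/49 gives the monic gcd m^2 − 14m + 40.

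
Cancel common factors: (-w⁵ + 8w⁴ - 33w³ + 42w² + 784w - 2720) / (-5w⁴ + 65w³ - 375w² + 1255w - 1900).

By polynomial division,
  -w⁵ + 8w⁴ - 33w³ + 42w² + 784w - 2720 = ((1/5)w + 1)(-5w⁴ + 65w³ - 375w² + 1255w - 1900) + (-23w³ + 166w² - 91w - 820)
  -5w⁴ + 65w³ - 375w² + 1255w - 1900 = ((5/23)w - 665/529)(-23w³ + 166w² - 91w - 820) + (-(77520/529)w² + (697680/529)w - 1550400/529)
  -23w³ + 166w² - 91w - 820 = ((12167/77520)w + 21689/77520)(-(77520/529)w² + (697680/529)w - 1550400/529) + (0)
Last nonzero remainder: -(77520/529)w² + (697680/529)w - 1550400/529. Dividing through by -77520/529 gives the monic gcd w² - 9w + 20.
Cancel w² - 9w + 20 from numerator and denominator to get the reduced form.

(w³ + w² + 22w + 136)/(5w² - 20w + 95)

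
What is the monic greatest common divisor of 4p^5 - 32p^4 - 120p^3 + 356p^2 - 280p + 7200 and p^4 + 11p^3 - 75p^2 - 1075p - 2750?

Apply the Euclidean algorithm:
  4p^5 - 32p^4 - 120p^3 + 356p^2 - 280p + 7200 = (4p - 76)(p^4 + 11p^3 - 75p^2 - 1075p - 2750) + (1016p^3 - 1044p^2 - 70980p - 201800)
  p^4 + 11p^3 - 75p^2 - 1075p - 2750 = ((1/1016)p + 3055/258064)(1016p^3 - 1044p^2 - 70980p - 201800) + ((465885/64516)p^2 - (2329425/64516)p - 11647125/32258)
  1016p^3 - 1044p^2 - 70980p - 201800 = ((65548256/465885)p + 260386576/465885)((465885/64516)p^2 - (2329425/64516)p - 11647125/32258) + (0)
Last nonzero remainder: (465885/64516)p^2 - (2329425/64516)p - 11647125/32258. Dividing through by 465885/64516 gives the monic gcd p^2 - 5p - 50.

p^2 - 5p - 50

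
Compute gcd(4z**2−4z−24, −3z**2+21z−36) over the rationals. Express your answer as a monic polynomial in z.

Euclidean algorithm in ℚ[z]:
  4z**2−4z−24 = (−4/3)(−3z**2+21z−36) + (24z−72)
  −3z**2+21z−36 = (−(1/8)z+1/2)(24z−72) + (0)
Last nonzero remainder: 24z−72. Dividing through by 24 gives the monic gcd z−3.

z−3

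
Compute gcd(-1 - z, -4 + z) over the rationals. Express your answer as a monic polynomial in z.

Apply the Euclidean algorithm:
  -z - 1 = (-1)(z - 4) + (-5)
  z - 4 = (-(1/5)z + 4/5)(-5) + (0)
The last nonzero remainder is the constant -5, so the polynomials are coprime and gcd = 1.

1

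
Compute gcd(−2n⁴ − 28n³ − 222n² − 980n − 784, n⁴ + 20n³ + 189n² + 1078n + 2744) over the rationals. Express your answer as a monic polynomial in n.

n³ + 13n² + 98n + 392

By polynomial division,
  −2n⁴ − 28n³ − 222n² − 980n − 784 = (−2)(n⁴ + 20n³ + 189n² + 1078n + 2744) + (12n³ + 156n² + 1176n + 4704)
  n⁴ + 20n³ + 189n² + 1078n + 2744 = ((1/12)n + 7/12)(12n³ + 156n² + 1176n + 4704) + (0)
Last nonzero remainder: 12n³ + 156n² + 1176n + 4704. Dividing through by 12 gives the monic gcd n³ + 13n² + 98n + 392.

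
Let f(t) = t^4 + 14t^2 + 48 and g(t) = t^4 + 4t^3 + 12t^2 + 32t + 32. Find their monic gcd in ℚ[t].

Repeated division with remainder:
  t^4 + 14t^2 + 48 = (t^4 + 4t^3 + 12t^2 + 32t + 32) + (-4t^3 + 2t^2 - 32t + 16)
  t^4 + 4t^3 + 12t^2 + 32t + 32 = (-(1/4)t - 9/8)(-4t^3 + 2t^2 - 32t + 16) + ((25/4)t^2 + 50)
  -4t^3 + 2t^2 - 32t + 16 = (-(16/25)t + 8/25)((25/4)t^2 + 50) + (0)
Last nonzero remainder: (25/4)t^2 + 50. Dividing through by 25/4 gives the monic gcd t^2 + 8.

t^2 + 8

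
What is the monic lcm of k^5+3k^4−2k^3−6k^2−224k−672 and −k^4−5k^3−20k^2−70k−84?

Apply the Euclidean algorithm:
  k^5+3k^4−2k^3−6k^2−224k−672 = (−k+2)(−k^4−5k^3−20k^2−70k−84) + (−12k^3−36k^2−168k−504)
  −k^4−5k^3−20k^2−70k−84 = ((1/12)k+1/6)(−12k^3−36k^2−168k−504) + (0)
Last nonzero remainder: −12k^3−36k^2−168k−504. Dividing through by −12 gives the monic gcd k^3+3k^2+14k+42.
Then lcm(f, g) = f·g / gcd(f, g); expanding and making the result monic gives the answer.

k^6+5k^5+4k^4−10k^3−236k^2−1120k−1344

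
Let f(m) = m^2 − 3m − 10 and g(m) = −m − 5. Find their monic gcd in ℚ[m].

By polynomial division,
  m^2 − 3m − 10 = (−m + 8)(−m − 5) + (30)
  −m − 5 = (−(1/30)m − 1/6)(30) + (0)
The last nonzero remainder is the constant 30, so the polynomials are coprime and gcd = 1.

1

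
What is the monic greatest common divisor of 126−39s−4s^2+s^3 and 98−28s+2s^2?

−7+s

Apply the Euclidean algorithm:
  s^3−4s^2−39s+126 = ((1/2)s+5)(2s^2−28s+98) + (52s−364)
  2s^2−28s+98 = ((1/26)s−7/26)(52s−364) + (0)
Last nonzero remainder: 52s−364. Dividing through by 52 gives the monic gcd s−7.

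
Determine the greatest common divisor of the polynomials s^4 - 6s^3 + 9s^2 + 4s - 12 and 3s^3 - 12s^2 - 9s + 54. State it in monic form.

s - 3

Euclidean algorithm in ℚ[s]:
  s^4 - 6s^3 + 9s^2 + 4s - 12 = ((1/3)s - 2/3)(3s^3 - 12s^2 - 9s + 54) + (4s^2 - 20s + 24)
  3s^3 - 12s^2 - 9s + 54 = ((3/4)s + 3/4)(4s^2 - 20s + 24) + (-12s + 36)
  4s^2 - 20s + 24 = (-(1/3)s + 2/3)(-12s + 36) + (0)
Last nonzero remainder: -12s + 36. Dividing through by -12 gives the monic gcd s - 3.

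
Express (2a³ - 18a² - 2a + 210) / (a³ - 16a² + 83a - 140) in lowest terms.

(2a + 6)/(a - 4)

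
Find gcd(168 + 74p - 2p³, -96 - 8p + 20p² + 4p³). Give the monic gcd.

12 + 7p + p²

By polynomial division,
  -2p³ + 74p + 168 = (-1/2)(4p³ + 20p² - 8p - 96) + (10p² + 70p + 120)
  4p³ + 20p² - 8p - 96 = ((2/5)p - 4/5)(10p² + 70p + 120) + (0)
Last nonzero remainder: 10p² + 70p + 120. Dividing through by 10 gives the monic gcd p² + 7p + 12.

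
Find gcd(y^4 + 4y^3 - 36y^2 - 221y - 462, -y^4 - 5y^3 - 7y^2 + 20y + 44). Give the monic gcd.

y^2 + 5y + 11

Repeated division with remainder:
  y^4 + 4y^3 - 36y^2 - 221y - 462 = (-1)(-y^4 - 5y^3 - 7y^2 + 20y + 44) + (-y^3 - 43y^2 - 201y - 418)
  -y^4 - 5y^3 - 7y^2 + 20y + 44 = (y - 38)(-y^3 - 43y^2 - 201y - 418) + (-1440y^2 - 7200y - 15840)
  -y^3 - 43y^2 - 201y - 418 = ((1/1440)y + 19/720)(-1440y^2 - 7200y - 15840) + (0)
Last nonzero remainder: -1440y^2 - 7200y - 15840. Dividing through by -1440 gives the monic gcd y^2 + 5y + 11.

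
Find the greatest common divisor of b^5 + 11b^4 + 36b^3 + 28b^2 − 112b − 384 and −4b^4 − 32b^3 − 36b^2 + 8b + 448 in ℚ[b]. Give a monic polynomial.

b^3 + b^2 + 2b − 16

Apply the Euclidean algorithm:
  b^5 + 11b^4 + 36b^3 + 28b^2 − 112b − 384 = (−(1/4)b − 3/4)(−4b^4 − 32b^3 − 36b^2 + 8b + 448) + (3b^3 + 3b^2 + 6b − 48)
  −4b^4 − 32b^3 − 36b^2 + 8b + 448 = (−(4/3)b − 28/3)(3b^3 + 3b^2 + 6b − 48) + (0)
Last nonzero remainder: 3b^3 + 3b^2 + 6b − 48. Dividing through by 3 gives the monic gcd b^3 + b^2 + 2b − 16.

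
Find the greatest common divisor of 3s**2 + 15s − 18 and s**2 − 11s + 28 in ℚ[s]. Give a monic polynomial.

Repeated division with remainder:
  3s**2 + 15s − 18 = (3)(s**2 − 11s + 28) + (48s − 102)
  s**2 − 11s + 28 = ((1/48)s − 71/384)(48s − 102) + (585/64)
  48s − 102 = ((1024/195)s − 2176/195)(585/64) + (0)
The last nonzero remainder is the constant 585/64, so the polynomials are coprime and gcd = 1.

1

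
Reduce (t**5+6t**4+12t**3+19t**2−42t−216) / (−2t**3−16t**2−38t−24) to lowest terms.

(−t**3+t**2−7t+18)/(2t+2)

Repeated division with remainder:
  t**5+6t**4+12t**3+19t**2−42t−216 = (−(1/2)t**2+t−9/2)(−2t**3−16t**2−38t−24) + (−27t**2−189t−324)
  −2t**3−16t**2−38t−24 = ((2/27)t+2/27)(−27t**2−189t−324) + (0)
Last nonzero remainder: −27t**2−189t−324. Dividing through by −27 gives the monic gcd t**2+7t+12.
Cancel t**2+7t+12 from numerator and denominator to get the reduced form.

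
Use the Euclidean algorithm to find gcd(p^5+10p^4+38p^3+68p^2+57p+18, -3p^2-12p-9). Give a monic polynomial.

p^2+4p+3

By polynomial division,
  p^5+10p^4+38p^3+68p^2+57p+18 = (-(1/3)p^3-2p^2-(11/3)p-2)(-3p^2-12p-9) + (0)
Last nonzero remainder: -3p^2-12p-9. Dividing through by -3 gives the monic gcd p^2+4p+3.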